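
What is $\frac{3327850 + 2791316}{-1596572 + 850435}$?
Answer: $- \frac{6119166}{746137} \approx -8.2011$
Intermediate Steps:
$\frac{3327850 + 2791316}{-1596572 + 850435} = \frac{6119166}{-746137} = 6119166 \left(- \frac{1}{746137}\right) = - \frac{6119166}{746137}$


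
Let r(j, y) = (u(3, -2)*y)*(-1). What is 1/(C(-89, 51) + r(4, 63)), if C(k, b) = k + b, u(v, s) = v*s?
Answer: 1/340 ≈ 0.0029412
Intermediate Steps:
u(v, s) = s*v
C(k, b) = b + k
r(j, y) = 6*y (r(j, y) = ((-2*3)*y)*(-1) = -6*y*(-1) = 6*y)
1/(C(-89, 51) + r(4, 63)) = 1/((51 - 89) + 6*63) = 1/(-38 + 378) = 1/340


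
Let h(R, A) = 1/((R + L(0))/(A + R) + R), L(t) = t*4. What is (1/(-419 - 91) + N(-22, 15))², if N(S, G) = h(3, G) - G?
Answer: 20251851481/93896100 ≈ 215.68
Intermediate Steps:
L(t) = 4*t
h(R, A) = 1/(R + R/(A + R)) (h(R, A) = 1/((R + 4*0)/(A + R) + R) = 1/((R + 0)/(A + R) + R) = 1/(R/(A + R) + R) = 1/(R + R/(A + R)))
N(S, G) = -G + (3 + G)/(3*(4 + G)) (N(S, G) = (G + 3)/(3*(1 + G + 3)) - G = (3 + G)/(3*(4 + G)) - G = -G + (3 + G)/(3*(4 + G)))
(1/(-419 - 91) + N(-22, 15))² = (1/(-419 - 91) + (1 + (⅓)*15 - 1*15*(4 + 15))/(4 + 15))² = (1/(-510) + (1 + 5 - 1*15*19)/19)² = (-1/510 + (1 + 5 - 285)/19)² = (-1/510 + (1/19)*(-279))² = (-1/510 - 279/19)² = (-142309/9690)² = 20251851481/93896100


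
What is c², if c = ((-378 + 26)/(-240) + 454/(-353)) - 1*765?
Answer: 16400223978961/28037025 ≈ 5.8495e+5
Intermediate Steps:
c = -4049719/5295 (c = (-352*(-1/240) + 454*(-1/353)) - 765 = (22/15 - 454/353) - 765 = 956/5295 - 765 = -4049719/5295 ≈ -764.82)
c² = (-4049719/5295)² = 16400223978961/28037025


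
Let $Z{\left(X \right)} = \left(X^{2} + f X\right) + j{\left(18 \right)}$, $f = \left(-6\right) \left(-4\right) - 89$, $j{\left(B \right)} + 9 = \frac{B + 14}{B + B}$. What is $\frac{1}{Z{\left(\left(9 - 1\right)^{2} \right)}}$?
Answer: $- \frac{9}{649} \approx -0.013867$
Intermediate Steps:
$j{\left(B \right)} = -9 + \frac{14 + B}{2 B}$ ($j{\left(B \right)} = -9 + \frac{B + 14}{B + B} = -9 + \frac{14 + B}{2 B}$)
$f = -65$ ($f = 24 - 89 = -65$)
$Z{\left(X \right)} = - \frac{73}{9} + X^{2} - 65 X$ ($Z{\left(X \right)} = \left(X^{2} - 65 X\right) - \left(\frac{17}{2} - \frac{7}{18}\right) = \left(X^{2} - 65 X\right) + \left(- \frac{17}{2} + 7 \cdot \frac{1}{18}\right) = \left(X^{2} - 65 X\right) + \left(- \frac{17}{2} + \frac{7}{18}\right) = \left(X^{2} - 65 X\right) - \frac{73}{9} = - \frac{73}{9} + X^{2} - 65 X$)
$\frac{1}{Z{\left(\left(9 - 1\right)^{2} \right)}} = \frac{1}{- \frac{73}{9} + \left(\left(9 - 1\right)^{2}\right)^{2} - 65 \left(9 - 1\right)^{2}} = \frac{1}{- \frac{73}{9} + \left(8^{2}\right)^{2} - 65 \cdot 8^{2}} = \frac{1}{- \frac{73}{9} + 64^{2} - 4160} = \frac{1}{- \frac{73}{9} + 4096 - 4160} = \frac{1}{- \frac{649}{9}} = - \frac{9}{649}$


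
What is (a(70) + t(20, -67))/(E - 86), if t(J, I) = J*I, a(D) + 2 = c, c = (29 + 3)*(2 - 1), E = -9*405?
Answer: 1310/3731 ≈ 0.35111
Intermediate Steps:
E = -3645
c = 32 (c = 32*1 = 32)
a(D) = 30 (a(D) = -2 + 32 = 30)
t(J, I) = I*J
(a(70) + t(20, -67))/(E - 86) = (30 - 67*20)/(-3645 - 86) = (30 - 1340)/(-3731) = -1310*(-1/3731) = 1310/3731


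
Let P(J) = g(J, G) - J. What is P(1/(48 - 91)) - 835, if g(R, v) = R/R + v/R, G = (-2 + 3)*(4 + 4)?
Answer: -50653/43 ≈ -1178.0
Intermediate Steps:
G = 8 (G = 1*8 = 8)
g(R, v) = 1 + v/R
P(J) = -J + (8 + J)/J (P(J) = (J + 8)/J - J = (8 + J)/J - J = -J + (8 + J)/J)
P(1/(48 - 91)) - 835 = (1 - 1/(48 - 91) + 8/(1/(48 - 91))) - 835 = (1 - 1/(-43) + 8/(1/(-43))) - 835 = (1 - 1*(-1/43) + 8/(-1/43)) - 835 = (1 + 1/43 + 8*(-43)) - 835 = (1 + 1/43 - 344) - 835 = -14748/43 - 835 = -50653/43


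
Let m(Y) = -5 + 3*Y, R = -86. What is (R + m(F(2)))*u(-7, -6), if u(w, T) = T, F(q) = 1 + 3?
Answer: 474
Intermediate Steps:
F(q) = 4
(R + m(F(2)))*u(-7, -6) = (-86 + (-5 + 3*4))*(-6) = (-86 + (-5 + 12))*(-6) = (-86 + 7)*(-6) = -79*(-6) = 474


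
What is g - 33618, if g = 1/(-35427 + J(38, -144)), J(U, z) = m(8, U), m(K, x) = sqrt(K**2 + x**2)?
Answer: -42192970895805/1255070821 - 2*sqrt(377)/1255070821 ≈ -33618.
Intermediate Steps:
J(U, z) = sqrt(64 + U**2) (J(U, z) = sqrt(8**2 + U**2) = sqrt(64 + U**2))
g = 1/(-35427 + 2*sqrt(377)) (g = 1/(-35427 + sqrt(64 + 38**2)) = 1/(-35427 + sqrt(64 + 1444)) = 1/(-35427 + sqrt(1508)) = 1/(-35427 + 2*sqrt(377)) ≈ -2.8258e-5)
g - 33618 = (-35427/1255070821 - 2*sqrt(377)/1255070821) - 33618 = -42192970895805/1255070821 - 2*sqrt(377)/1255070821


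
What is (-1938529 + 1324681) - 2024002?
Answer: -2637850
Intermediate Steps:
(-1938529 + 1324681) - 2024002 = -613848 - 2024002 = -2637850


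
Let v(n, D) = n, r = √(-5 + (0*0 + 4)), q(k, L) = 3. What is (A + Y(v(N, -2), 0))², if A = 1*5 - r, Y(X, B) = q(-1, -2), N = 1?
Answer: (8 - I)² ≈ 63.0 - 16.0*I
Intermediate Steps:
r = I (r = √(-5 + (0 + 4)) = √(-5 + 4) = √(-1) = I ≈ 1.0*I)
Y(X, B) = 3
A = 5 - I (A = 1*5 - I = 5 - I ≈ 5.0 - 1.0*I)
(A + Y(v(N, -2), 0))² = ((5 - I) + 3)² = (8 - I)²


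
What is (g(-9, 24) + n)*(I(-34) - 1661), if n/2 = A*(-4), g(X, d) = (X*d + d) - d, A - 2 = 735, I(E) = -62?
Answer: 10530976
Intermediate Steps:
A = 737 (A = 2 + 735 = 737)
g(X, d) = X*d (g(X, d) = (d + X*d) - d = X*d)
n = -5896 (n = 2*(737*(-4)) = 2*(-2948) = -5896)
(g(-9, 24) + n)*(I(-34) - 1661) = (-9*24 - 5896)*(-62 - 1661) = (-216 - 5896)*(-1723) = -6112*(-1723) = 10530976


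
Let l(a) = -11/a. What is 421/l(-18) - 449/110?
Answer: 75331/110 ≈ 684.83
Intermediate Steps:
421/l(-18) - 449/110 = 421/((-11/(-18))) - 449/110 = 421/((-11*(-1/18))) - 449*1/110 = 421/(11/18) - 449/110 = 421*(18/11) - 449/110 = 7578/11 - 449/110 = 75331/110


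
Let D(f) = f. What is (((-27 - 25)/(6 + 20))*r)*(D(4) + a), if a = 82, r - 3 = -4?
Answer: 172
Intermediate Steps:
r = -1 (r = 3 - 4 = -1)
(((-27 - 25)/(6 + 20))*r)*(D(4) + a) = (((-27 - 25)/(6 + 20))*(-1))*(4 + 82) = (-52/26*(-1))*86 = (-52*1/26*(-1))*86 = -2*(-1)*86 = 2*86 = 172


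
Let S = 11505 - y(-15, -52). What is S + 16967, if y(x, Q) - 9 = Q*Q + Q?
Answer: 25811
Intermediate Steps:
y(x, Q) = 9 + Q + Q**2 (y(x, Q) = 9 + (Q*Q + Q) = 9 + (Q**2 + Q) = 9 + (Q + Q**2) = 9 + Q + Q**2)
S = 8844 (S = 11505 - (9 - 52 + (-52)**2) = 11505 - (9 - 52 + 2704) = 11505 - 1*2661 = 11505 - 2661 = 8844)
S + 16967 = 8844 + 16967 = 25811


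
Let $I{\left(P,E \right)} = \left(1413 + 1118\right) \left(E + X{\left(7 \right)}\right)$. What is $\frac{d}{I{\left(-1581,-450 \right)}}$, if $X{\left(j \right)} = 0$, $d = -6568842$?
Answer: $\frac{1094807}{189825} \approx 5.7675$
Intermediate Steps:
$I{\left(P,E \right)} = 2531 E$ ($I{\left(P,E \right)} = \left(1413 + 1118\right) \left(E + 0\right) = 2531 E$)
$\frac{d}{I{\left(-1581,-450 \right)}} = - \frac{6568842}{2531 \left(-450\right)} = - \frac{6568842}{-1138950} = \left(-6568842\right) \left(- \frac{1}{1138950}\right) = \frac{1094807}{189825}$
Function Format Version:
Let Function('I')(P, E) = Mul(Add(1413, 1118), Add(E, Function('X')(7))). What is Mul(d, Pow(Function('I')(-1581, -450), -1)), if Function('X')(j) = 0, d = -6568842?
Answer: Rational(1094807, 189825) ≈ 5.7675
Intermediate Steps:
Function('I')(P, E) = Mul(2531, E) (Function('I')(P, E) = Mul(Add(1413, 1118), Add(E, 0)) = Mul(2531, E))
Mul(d, Pow(Function('I')(-1581, -450), -1)) = Mul(-6568842, Pow(Mul(2531, -450), -1)) = Mul(-6568842, Pow(-1138950, -1)) = Mul(-6568842, Rational(-1, 1138950)) = Rational(1094807, 189825)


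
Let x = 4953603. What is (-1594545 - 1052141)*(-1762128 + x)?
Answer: -8446832201850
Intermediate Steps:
(-1594545 - 1052141)*(-1762128 + x) = (-1594545 - 1052141)*(-1762128 + 4953603) = -2646686*3191475 = -8446832201850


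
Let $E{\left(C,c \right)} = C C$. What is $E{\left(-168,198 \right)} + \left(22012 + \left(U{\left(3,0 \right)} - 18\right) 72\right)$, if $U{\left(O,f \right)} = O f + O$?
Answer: $49156$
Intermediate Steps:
$E{\left(C,c \right)} = C^{2}$
$U{\left(O,f \right)} = O + O f$
$E{\left(-168,198 \right)} + \left(22012 + \left(U{\left(3,0 \right)} - 18\right) 72\right) = \left(-168\right)^{2} + \left(22012 + \left(3 \left(1 + 0\right) - 18\right) 72\right) = 28224 + \left(22012 + \left(3 \cdot 1 - 18\right) 72\right) = 28224 + \left(22012 + \left(3 - 18\right) 72\right) = 28224 + \left(22012 - 1080\right) = 28224 + 20932 = 49156$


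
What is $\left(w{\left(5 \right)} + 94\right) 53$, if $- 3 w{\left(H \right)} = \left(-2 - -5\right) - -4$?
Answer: $\frac{14575}{3} \approx 4858.3$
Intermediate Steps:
$w{\left(H \right)} = - \frac{7}{3}$ ($w{\left(H \right)} = - \frac{\left(-2 - -5\right) - -4}{3} = - \frac{\left(-2 + 5\right) + 4}{3} = - \frac{3 + 4}{3} = \left(- \frac{1}{3}\right) 7 = - \frac{7}{3}$)
$\left(w{\left(5 \right)} + 94\right) 53 = \left(- \frac{7}{3} + 94\right) 53 = \frac{275}{3} \cdot 53 = \frac{14575}{3}$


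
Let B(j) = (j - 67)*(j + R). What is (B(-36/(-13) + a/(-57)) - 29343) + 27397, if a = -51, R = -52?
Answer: 68050202/61009 ≈ 1115.4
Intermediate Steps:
B(j) = (-67 + j)*(-52 + j) (B(j) = (j - 67)*(j - 52) = (-67 + j)*(-52 + j))
(B(-36/(-13) + a/(-57)) - 29343) + 27397 = ((3484 + (-36/(-13) - 51/(-57))**2 - 119*(-36/(-13) - 51/(-57))) - 29343) + 27397 = ((3484 + (-36*(-1/13) - 51*(-1/57))**2 - 119*(-36*(-1/13) - 51*(-1/57))) - 29343) + 27397 = ((3484 + (36/13 + 17/19)**2 - 119*(36/13 + 17/19)) - 29343) + 27397 = ((3484 + (905/247)**2 - 119*905/247) - 29343) + 27397 = ((3484 + 819025/61009 - 107695/247) - 29343) + 27397 = (186773716/61009 - 29343) + 27397 = -1603413371/61009 + 27397 = 68050202/61009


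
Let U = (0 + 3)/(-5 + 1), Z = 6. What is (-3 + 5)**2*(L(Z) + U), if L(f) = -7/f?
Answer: -23/3 ≈ -7.6667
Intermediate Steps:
U = -3/4 (U = 3/(-4) = 3*(-1/4) = -3/4 ≈ -0.75000)
(-3 + 5)**2*(L(Z) + U) = (-3 + 5)**2*(-7/6 - 3/4) = 2**2*(-7*1/6 - 3/4) = 4*(-7/6 - 3/4) = 4*(-23/12) = -23/3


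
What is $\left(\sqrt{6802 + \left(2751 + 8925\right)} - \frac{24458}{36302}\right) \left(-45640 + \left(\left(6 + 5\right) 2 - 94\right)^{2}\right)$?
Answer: $\frac{70676632}{2593} - 40456 \sqrt{18478} \approx -5.4721 \cdot 10^{6}$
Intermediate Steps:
$\left(\sqrt{6802 + \left(2751 + 8925\right)} - \frac{24458}{36302}\right) \left(-45640 + \left(\left(6 + 5\right) 2 - 94\right)^{2}\right) = \left(\sqrt{6802 + 11676} - \frac{1747}{2593}\right) \left(-45640 + \left(11 \cdot 2 - 94\right)^{2}\right) = \left(\sqrt{18478} - \frac{1747}{2593}\right) \left(-45640 + \left(22 - 94\right)^{2}\right) = \left(- \frac{1747}{2593} + \sqrt{18478}\right) \left(-45640 + \left(-72\right)^{2}\right) = \left(- \frac{1747}{2593} + \sqrt{18478}\right) \left(-45640 + 5184\right) = \left(- \frac{1747}{2593} + \sqrt{18478}\right) \left(-40456\right) = \frac{70676632}{2593} - 40456 \sqrt{18478}$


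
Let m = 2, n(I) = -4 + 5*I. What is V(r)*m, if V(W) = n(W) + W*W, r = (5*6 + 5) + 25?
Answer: 7792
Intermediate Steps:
r = 60 (r = (30 + 5) + 25 = 35 + 25 = 60)
V(W) = -4 + W² + 5*W (V(W) = (-4 + 5*W) + W*W = (-4 + 5*W) + W² = -4 + W² + 5*W)
V(r)*m = (-4 + 60² + 5*60)*2 = (-4 + 3600 + 300)*2 = 3896*2 = 7792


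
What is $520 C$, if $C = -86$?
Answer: $-44720$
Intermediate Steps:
$520 C = 520 \left(-86\right) = -44720$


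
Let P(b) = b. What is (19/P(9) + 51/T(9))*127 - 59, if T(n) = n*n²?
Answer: 52973/243 ≈ 218.00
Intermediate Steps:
T(n) = n³
(19/P(9) + 51/T(9))*127 - 59 = (19/9 + 51/(9³))*127 - 59 = (19*(⅑) + 51/729)*127 - 59 = (19/9 + 51*(1/729))*127 - 59 = (19/9 + 17/243)*127 - 59 = (530/243)*127 - 59 = 67310/243 - 59 = 52973/243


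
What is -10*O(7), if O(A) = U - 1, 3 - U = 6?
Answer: 40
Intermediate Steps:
U = -3 (U = 3 - 1*6 = 3 - 6 = -3)
O(A) = -4 (O(A) = -3 - 1 = -4)
-10*O(7) = -10*(-4) = 40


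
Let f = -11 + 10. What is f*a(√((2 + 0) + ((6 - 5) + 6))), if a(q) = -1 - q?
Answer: 4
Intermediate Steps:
f = -1
f*a(√((2 + 0) + ((6 - 5) + 6))) = -(-1 - √((2 + 0) + ((6 - 5) + 6))) = -(-1 - √(2 + (1 + 6))) = -(-1 - √(2 + 7)) = -(-1 - √9) = -(-1 - 1*3) = -(-1 - 3) = -1*(-4) = 4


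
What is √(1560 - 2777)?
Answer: I*√1217 ≈ 34.885*I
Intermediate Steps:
√(1560 - 2777) = √(-1217) = I*√1217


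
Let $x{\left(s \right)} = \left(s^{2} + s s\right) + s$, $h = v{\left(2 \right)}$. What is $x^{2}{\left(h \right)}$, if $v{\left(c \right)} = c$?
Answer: $100$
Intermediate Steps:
$h = 2$
$x{\left(s \right)} = s + 2 s^{2}$ ($x{\left(s \right)} = \left(s^{2} + s^{2}\right) + s = 2 s^{2} + s = s + 2 s^{2}$)
$x^{2}{\left(h \right)} = \left(2 \left(1 + 2 \cdot 2\right)\right)^{2} = \left(2 \left(1 + 4\right)\right)^{2} = \left(2 \cdot 5\right)^{2} = 10^{2} = 100$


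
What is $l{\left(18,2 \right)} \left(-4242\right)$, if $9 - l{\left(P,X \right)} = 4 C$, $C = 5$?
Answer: $46662$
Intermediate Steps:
$l{\left(P,X \right)} = -11$ ($l{\left(P,X \right)} = 9 - 4 \cdot 5 = 9 - 20 = -11$)
$l{\left(18,2 \right)} \left(-4242\right) = \left(-11\right) \left(-4242\right) = 46662$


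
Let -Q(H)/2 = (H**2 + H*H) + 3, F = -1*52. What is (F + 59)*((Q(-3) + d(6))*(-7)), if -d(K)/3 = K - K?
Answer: 2058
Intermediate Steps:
d(K) = 0 (d(K) = -3*(K - K) = -3*0 = 0)
F = -52
Q(H) = -6 - 4*H**2 (Q(H) = -2*((H**2 + H*H) + 3) = -2*((H**2 + H**2) + 3) = -2*(2*H**2 + 3) = -2*(3 + 2*H**2) = -6 - 4*H**2)
(F + 59)*((Q(-3) + d(6))*(-7)) = (-52 + 59)*(((-6 - 4*(-3)**2) + 0)*(-7)) = 7*(((-6 - 4*9) + 0)*(-7)) = 7*(((-6 - 36) + 0)*(-7)) = 7*((-42 + 0)*(-7)) = 7*(-42*(-7)) = 7*294 = 2058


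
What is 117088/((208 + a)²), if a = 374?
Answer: 29272/84681 ≈ 0.34567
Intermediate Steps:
117088/((208 + a)²) = 117088/((208 + 374)²) = 117088/(582²) = 117088/338724 = 117088*(1/338724) = 29272/84681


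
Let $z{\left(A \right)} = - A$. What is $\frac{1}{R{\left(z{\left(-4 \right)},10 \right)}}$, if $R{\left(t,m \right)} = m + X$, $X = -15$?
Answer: $- \frac{1}{5} \approx -0.2$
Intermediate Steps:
$R{\left(t,m \right)} = -15 + m$ ($R{\left(t,m \right)} = m - 15 = -15 + m$)
$\frac{1}{R{\left(z{\left(-4 \right)},10 \right)}} = \frac{1}{-15 + 10} = \frac{1}{-5} = - \frac{1}{5}$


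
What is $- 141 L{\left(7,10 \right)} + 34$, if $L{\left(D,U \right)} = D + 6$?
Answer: $-1799$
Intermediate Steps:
$L{\left(D,U \right)} = 6 + D$
$- 141 L{\left(7,10 \right)} + 34 = - 141 \left(6 + 7\right) + 34 = \left(-141\right) 13 + 34 = -1833 + 34 = -1799$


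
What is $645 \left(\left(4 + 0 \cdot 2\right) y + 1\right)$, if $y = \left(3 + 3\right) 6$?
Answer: $93525$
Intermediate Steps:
$y = 36$ ($y = 6 \cdot 6 = 36$)
$645 \left(\left(4 + 0 \cdot 2\right) y + 1\right) = 645 \left(\left(4 + 0 \cdot 2\right) 36 + 1\right) = 645 \left(\left(4 + 0\right) 36 + 1\right) = 645 \left(4 \cdot 36 + 1\right) = 645 \left(144 + 1\right) = 645 \cdot 145 = 93525$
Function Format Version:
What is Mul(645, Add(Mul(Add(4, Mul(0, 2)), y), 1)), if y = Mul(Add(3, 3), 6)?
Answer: 93525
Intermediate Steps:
y = 36 (y = Mul(6, 6) = 36)
Mul(645, Add(Mul(Add(4, Mul(0, 2)), y), 1)) = Mul(645, Add(Mul(Add(4, Mul(0, 2)), 36), 1)) = Mul(645, Add(Mul(Add(4, 0), 36), 1)) = Mul(645, Add(Mul(4, 36), 1)) = Mul(645, Add(144, 1)) = Mul(645, 145) = 93525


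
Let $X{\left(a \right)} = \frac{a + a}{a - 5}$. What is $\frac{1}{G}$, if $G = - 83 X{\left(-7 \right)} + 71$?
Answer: $- \frac{6}{155} \approx -0.03871$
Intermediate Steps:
$X{\left(a \right)} = \frac{2 a}{-5 + a}$
$G = - \frac{155}{6}$ ($G = - 83 \cdot 2 \left(-7\right) \frac{1}{-5 - 7} + 71 = - 83 \cdot 2 \left(-7\right) \frac{1}{-12} + 71 = - 83 \cdot 2 \left(-7\right) \left(- \frac{1}{12}\right) + 71 = \left(-83\right) \frac{7}{6} + 71 = - \frac{581}{6} + 71 = - \frac{155}{6} \approx -25.833$)
$\frac{1}{G} = \frac{1}{- \frac{155}{6}} = - \frac{6}{155}$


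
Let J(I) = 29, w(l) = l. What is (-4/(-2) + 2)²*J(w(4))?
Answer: 464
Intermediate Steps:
(-4/(-2) + 2)²*J(w(4)) = (-4/(-2) + 2)²*29 = (-4*(-½) + 2)²*29 = (2 + 2)²*29 = 4²*29 = 16*29 = 464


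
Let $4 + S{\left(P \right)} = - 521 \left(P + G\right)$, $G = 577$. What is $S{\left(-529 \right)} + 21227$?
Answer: $-3785$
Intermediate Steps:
$S{\left(P \right)} = -300621 - 521 P$ ($S{\left(P \right)} = -4 - 521 \left(P + 577\right) = -4 - 521 \left(577 + P\right) = -4 - \left(300617 + 521 P\right) = -300621 - 521 P$)
$S{\left(-529 \right)} + 21227 = \left(-300621 - -275609\right) + 21227 = \left(-300621 + 275609\right) + 21227 = -25012 + 21227 = -3785$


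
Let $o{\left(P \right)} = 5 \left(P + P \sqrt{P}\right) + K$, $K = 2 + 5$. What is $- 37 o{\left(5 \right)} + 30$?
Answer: $-1154 - 925 \sqrt{5} \approx -3222.4$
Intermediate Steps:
$K = 7$
$o{\left(P \right)} = 7 + 5 P + 5 P^{\frac{3}{2}}$ ($o{\left(P \right)} = 5 \left(P + P \sqrt{P}\right) + 7 = 5 \left(P + P^{\frac{3}{2}}\right) + 7 = \left(5 P + 5 P^{\frac{3}{2}}\right) + 7 = 7 + 5 P + 5 P^{\frac{3}{2}}$)
$- 37 o{\left(5 \right)} + 30 = - 37 \left(7 + 5 \cdot 5 + 5 \cdot 5^{\frac{3}{2}}\right) + 30 = - 37 \left(7 + 25 + 5 \cdot 5 \sqrt{5}\right) + 30 = - 37 \left(7 + 25 + 25 \sqrt{5}\right) + 30 = - 37 \left(32 + 25 \sqrt{5}\right) + 30 = \left(-1184 - 925 \sqrt{5}\right) + 30 = -1154 - 925 \sqrt{5}$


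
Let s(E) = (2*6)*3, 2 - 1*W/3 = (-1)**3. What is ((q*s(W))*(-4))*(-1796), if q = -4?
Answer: -1034496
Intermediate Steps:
W = 9 (W = 6 - 3*(-1)**3 = 6 - 3*(-1) = 6 + 3 = 9)
s(E) = 36 (s(E) = 12*3 = 36)
((q*s(W))*(-4))*(-1796) = (-4*36*(-4))*(-1796) = -144*(-4)*(-1796) = 576*(-1796) = -1034496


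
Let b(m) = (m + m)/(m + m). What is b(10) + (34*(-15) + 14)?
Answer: -495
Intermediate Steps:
b(m) = 1 (b(m) = (2*m)/((2*m)) = (2*m)*(1/(2*m)) = 1)
b(10) + (34*(-15) + 14) = 1 + (34*(-15) + 14) = 1 + (-510 + 14) = 1 - 496 = -495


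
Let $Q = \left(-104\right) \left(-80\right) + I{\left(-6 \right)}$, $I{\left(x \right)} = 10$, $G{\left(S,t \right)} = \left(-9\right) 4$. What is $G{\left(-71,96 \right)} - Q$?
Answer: $-8366$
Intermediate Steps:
$G{\left(S,t \right)} = -36$
$Q = 8330$ ($Q = \left(-104\right) \left(-80\right) + 10 = 8320 + 10 = 8330$)
$G{\left(-71,96 \right)} - Q = -36 - 8330 = -8366$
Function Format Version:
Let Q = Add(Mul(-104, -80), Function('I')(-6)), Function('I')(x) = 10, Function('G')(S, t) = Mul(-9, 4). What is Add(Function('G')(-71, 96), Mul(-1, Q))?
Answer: -8366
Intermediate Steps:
Function('G')(S, t) = -36
Q = 8330 (Q = Add(Mul(-104, -80), 10) = Add(8320, 10) = 8330)
Add(Function('G')(-71, 96), Mul(-1, Q)) = Add(-36, Mul(-1, 8330)) = Add(-36, -8330) = -8366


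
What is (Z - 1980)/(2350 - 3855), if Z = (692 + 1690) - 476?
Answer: 74/1505 ≈ 0.049169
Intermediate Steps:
Z = 1906 (Z = 2382 - 476 = 1906)
(Z - 1980)/(2350 - 3855) = (1906 - 1980)/(2350 - 3855) = -74/(-1505) = -74*(-1/1505) = 74/1505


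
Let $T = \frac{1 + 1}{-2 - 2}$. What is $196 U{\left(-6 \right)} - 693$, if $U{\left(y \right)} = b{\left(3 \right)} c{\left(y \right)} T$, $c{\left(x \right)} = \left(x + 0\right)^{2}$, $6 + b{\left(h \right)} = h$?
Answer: $9891$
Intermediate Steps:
$b{\left(h \right)} = -6 + h$
$T = - \frac{1}{2}$ ($T = \frac{2}{-4} = 2 \left(- \frac{1}{4}\right) = - \frac{1}{2} \approx -0.5$)
$c{\left(x \right)} = x^{2}$
$U{\left(y \right)} = \frac{3 y^{2}}{2}$ ($U{\left(y \right)} = \left(-6 + 3\right) y^{2} \left(- \frac{1}{2}\right) = - 3 y^{2} \left(- \frac{1}{2}\right) = \frac{3 y^{2}}{2}$)
$196 U{\left(-6 \right)} - 693 = 196 \frac{3 \left(-6\right)^{2}}{2} - 693 = 196 \cdot \frac{3}{2} \cdot 36 - 693 = 196 \cdot 54 - 693 = 10584 - 693 = 9891$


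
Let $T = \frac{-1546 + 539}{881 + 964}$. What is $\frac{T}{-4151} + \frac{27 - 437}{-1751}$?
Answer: $\frac{3141787207}{13410199845} \approx 0.23428$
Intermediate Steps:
$T = - \frac{1007}{1845} \approx -0.5458$
$\frac{T}{-4151} + \frac{27 - 437}{-1751} = - \frac{1007}{1845 \left(-4151\right)} + \frac{27 - 437}{-1751} = \left(- \frac{1007}{1845}\right) \left(- \frac{1}{4151}\right) + \left(27 - 437\right) \left(- \frac{1}{1751}\right) = \frac{1007}{7658595} - - \frac{410}{1751} = \frac{1007}{7658595} + \frac{410}{1751} = \frac{3141787207}{13410199845}$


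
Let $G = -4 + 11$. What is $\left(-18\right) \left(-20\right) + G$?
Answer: $367$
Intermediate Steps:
$G = 7$
$\left(-18\right) \left(-20\right) + G = \left(-18\right) \left(-20\right) + 7 = 360 + 7 = 367$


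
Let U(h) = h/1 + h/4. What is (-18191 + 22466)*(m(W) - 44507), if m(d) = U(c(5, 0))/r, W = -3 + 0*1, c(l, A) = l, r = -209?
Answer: -8371772325/44 ≈ -1.9027e+8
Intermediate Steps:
W = -3 (W = -3 + 0 = -3)
U(h) = 5*h/4 (U(h) = h*1 + h*(¼) = h + h/4 = 5*h/4)
m(d) = -25/836 (m(d) = ((5/4)*5)/(-209) = (25/4)*(-1/209) = -25/836)
(-18191 + 22466)*(m(W) - 44507) = (-18191 + 22466)*(-25/836 - 44507) = 4275*(-37207877/836) = -8371772325/44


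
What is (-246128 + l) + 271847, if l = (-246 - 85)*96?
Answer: -6057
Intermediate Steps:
l = -31776 (l = -331*96 = -31776)
(-246128 + l) + 271847 = (-246128 - 31776) + 271847 = -277904 + 271847 = -6057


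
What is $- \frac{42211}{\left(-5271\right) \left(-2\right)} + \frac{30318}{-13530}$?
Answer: $- \frac{148454531}{23772210} \approx -6.2449$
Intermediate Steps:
$- \frac{42211}{\left(-5271\right) \left(-2\right)} + \frac{30318}{-13530} = - \frac{42211}{10542} + 30318 \left(- \frac{1}{13530}\right) = \left(-42211\right) \frac{1}{10542} - \frac{5053}{2255} = - \frac{42211}{10542} - \frac{5053}{2255} = - \frac{148454531}{23772210}$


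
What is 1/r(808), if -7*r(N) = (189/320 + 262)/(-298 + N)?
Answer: -1142400/84029 ≈ -13.595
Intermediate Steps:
r(N) = -84029/(2240*(-298 + N)) (r(N) = -(189/320 + 262)/(7*(-298 + N)) = -84029/(2240*(-298 + N)))
1/r(808) = 1/(-84029/(-667520 + 2240*808)) = 1/(-84029/(-667520 + 1809920)) = 1/(-84029/1142400) = -1142400/84029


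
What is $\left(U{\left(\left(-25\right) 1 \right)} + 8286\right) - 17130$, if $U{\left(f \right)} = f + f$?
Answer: $-8894$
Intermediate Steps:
$U{\left(f \right)} = 2 f$
$\left(U{\left(\left(-25\right) 1 \right)} + 8286\right) - 17130 = \left(2 \left(\left(-25\right) 1\right) + 8286\right) - 17130 = \left(2 \left(-25\right) + 8286\right) - 17130 = \left(-50 + 8286\right) - 17130 = 8236 - 17130 = -8894$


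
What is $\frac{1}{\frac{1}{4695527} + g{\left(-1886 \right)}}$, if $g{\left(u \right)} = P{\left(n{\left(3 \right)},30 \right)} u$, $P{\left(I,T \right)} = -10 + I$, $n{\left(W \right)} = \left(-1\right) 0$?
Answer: $\frac{4695527}{88557639221} \approx 5.3022 \cdot 10^{-5}$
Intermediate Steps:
$n{\left(W \right)} = 0$
$g{\left(u \right)} = - 10 u$ ($g{\left(u \right)} = \left(-10 + 0\right) u = - 10 u$)
$\frac{1}{\frac{1}{4695527} + g{\left(-1886 \right)}} = \frac{1}{\frac{1}{4695527} - -18860} = \frac{1}{\frac{1}{4695527} + 18860} = \frac{1}{\frac{88557639221}{4695527}} = \frac{4695527}{88557639221}$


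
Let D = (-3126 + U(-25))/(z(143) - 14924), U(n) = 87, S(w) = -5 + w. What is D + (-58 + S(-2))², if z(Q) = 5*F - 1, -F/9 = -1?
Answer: 20957013/4960 ≈ 4225.2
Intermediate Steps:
F = 9 (F = -9*(-1) = 9)
z(Q) = 44 (z(Q) = 5*9 - 1 = 45 - 1 = 44)
D = 1013/4960 (D = (-3126 + 87)/(44 - 14924) = -3039/(-14880) = -3039*(-1/14880) = 1013/4960 ≈ 0.20423)
D + (-58 + S(-2))² = 1013/4960 + (-58 + (-5 - 2))² = 1013/4960 + (-58 - 7)² = 1013/4960 + (-65)² = 1013/4960 + 4225 = 20957013/4960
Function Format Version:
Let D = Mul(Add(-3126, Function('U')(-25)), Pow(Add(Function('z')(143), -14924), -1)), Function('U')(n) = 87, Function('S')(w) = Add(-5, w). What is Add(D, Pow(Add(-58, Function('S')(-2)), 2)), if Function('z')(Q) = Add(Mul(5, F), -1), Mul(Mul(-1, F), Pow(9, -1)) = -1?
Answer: Rational(20957013, 4960) ≈ 4225.2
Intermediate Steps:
F = 9 (F = Mul(-9, -1) = 9)
Function('z')(Q) = 44 (Function('z')(Q) = Add(Mul(5, 9), -1) = Add(45, -1) = 44)
D = Rational(1013, 4960) (D = Mul(Add(-3126, 87), Pow(Add(44, -14924), -1)) = Mul(-3039, Pow(-14880, -1)) = Mul(-3039, Rational(-1, 14880)) = Rational(1013, 4960) ≈ 0.20423)
Add(D, Pow(Add(-58, Function('S')(-2)), 2)) = Add(Rational(1013, 4960), Pow(Add(-58, Add(-5, -2)), 2)) = Add(Rational(1013, 4960), Pow(Add(-58, -7), 2)) = Add(Rational(1013, 4960), Pow(-65, 2)) = Add(Rational(1013, 4960), 4225) = Rational(20957013, 4960)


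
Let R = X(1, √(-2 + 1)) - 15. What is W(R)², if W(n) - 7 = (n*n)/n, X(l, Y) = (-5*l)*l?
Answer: 169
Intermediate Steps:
X(l, Y) = -5*l²
R = -20 (R = -5*1² - 15 = -5*1 - 15 = -5 - 15 = -20)
W(n) = 7 + n (W(n) = 7 + (n*n)/n = 7 + n²/n = 7 + n)
W(R)² = (7 - 20)² = (-13)² = 169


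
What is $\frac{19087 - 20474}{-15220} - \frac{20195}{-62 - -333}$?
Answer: $- \frac{306992023}{4124620} \approx -74.429$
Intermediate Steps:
$\frac{19087 - 20474}{-15220} - \frac{20195}{-62 - -333} = \left(-1387\right) \left(- \frac{1}{15220}\right) - \frac{20195}{-62 + 333} = \frac{1387}{15220} - \frac{20195}{271} = - \frac{306992023}{4124620}$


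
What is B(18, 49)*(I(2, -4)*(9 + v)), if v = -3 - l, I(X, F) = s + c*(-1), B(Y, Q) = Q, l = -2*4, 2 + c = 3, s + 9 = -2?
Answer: -8232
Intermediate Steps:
s = -11 (s = -9 - 2 = -11)
c = 1 (c = -2 + 3 = 1)
l = -8
I(X, F) = -12 (I(X, F) = -11 + 1*(-1) = -11 - 1 = -12)
v = 5 (v = -3 - 1*(-8) = -3 + 8 = 5)
B(18, 49)*(I(2, -4)*(9 + v)) = 49*(-12*(9 + 5)) = 49*(-12*14) = 49*(-168) = -8232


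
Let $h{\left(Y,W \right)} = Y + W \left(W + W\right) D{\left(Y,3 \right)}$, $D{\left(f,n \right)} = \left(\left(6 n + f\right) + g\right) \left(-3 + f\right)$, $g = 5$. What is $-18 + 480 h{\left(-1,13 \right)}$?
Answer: $-14277618$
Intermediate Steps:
$D{\left(f,n \right)} = \left(-3 + f\right) \left(5 + f + 6 n\right)$ ($D{\left(f,n \right)} = \left(\left(6 n + f\right) + 5\right) \left(-3 + f\right) = \left(\left(f + 6 n\right) + 5\right) \left(-3 + f\right) = \left(5 + f + 6 n\right) \left(-3 + f\right) = \left(-3 + f\right) \left(5 + f + 6 n\right)$)
$h{\left(Y,W \right)} = Y + 2 W^{2} \left(-69 + Y^{2} + 20 Y\right)$ ($h{\left(Y,W \right)} = Y + W \left(W + W\right) \left(-15 + Y^{2} - 54 + 2 Y + 6 Y 3\right) = Y + W 2 W \left(-15 + Y^{2} - 54 + 2 Y + 18 Y\right) = Y + 2 W^{2} \left(-69 + Y^{2} + 20 Y\right)$)
$-18 + 480 h{\left(-1,13 \right)} = -18 + 480 \left(-1 + 2 \cdot 13^{2} \left(-69 + \left(-1\right)^{2} + 20 \left(-1\right)\right)\right) = -18 + 480 \left(-1 + 2 \cdot 169 \left(-69 + 1 - 20\right)\right) = -18 + 480 \left(-1 + 2 \cdot 169 \left(-88\right)\right) = -18 + 480 \left(-1 - 29744\right) = -18 + 480 \left(-29745\right) = -18 - 14277600 = -14277618$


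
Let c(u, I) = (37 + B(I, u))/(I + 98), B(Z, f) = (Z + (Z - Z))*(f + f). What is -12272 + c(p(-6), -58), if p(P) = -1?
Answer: -490727/40 ≈ -12268.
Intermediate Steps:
B(Z, f) = 2*Z*f (B(Z, f) = (Z + 0)*(2*f) = Z*(2*f) = 2*Z*f)
c(u, I) = (37 + 2*I*u)/(98 + I) (c(u, I) = (37 + 2*I*u)/(I + 98) = (37 + 2*I*u)/(98 + I))
-12272 + c(p(-6), -58) = -12272 + (37 + 2*(-58)*(-1))/(98 - 58) = -12272 + (37 + 116)/40 = -12272 + (1/40)*153 = -12272 + 153/40 = -490727/40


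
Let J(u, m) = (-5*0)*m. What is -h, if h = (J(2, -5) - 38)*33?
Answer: 1254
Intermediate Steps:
J(u, m) = 0 (J(u, m) = 0*m = 0)
h = -1254 (h = (0 - 38)*33 = -38*33 = -1254)
-h = -1*(-1254) = 1254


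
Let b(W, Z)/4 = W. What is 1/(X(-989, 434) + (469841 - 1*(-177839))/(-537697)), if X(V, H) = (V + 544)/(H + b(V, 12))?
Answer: -1893768834/2041853795 ≈ -0.92747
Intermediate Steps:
b(W, Z) = 4*W
X(V, H) = (544 + V)/(H + 4*V) (X(V, H) = (V + 544)/(H + 4*V) = (544 + V)/(H + 4*V))
1/(X(-989, 434) + (469841 - 1*(-177839))/(-537697)) = 1/((544 - 989)/(434 + 4*(-989)) + (469841 - 1*(-177839))/(-537697)) = 1/(-445/(434 - 3956) + (469841 + 177839)*(-1/537697)) = 1/(-445/(-3522) + 647680*(-1/537697)) = 1/(-1/3522*(-445) - 647680/537697) = 1/(445/3522 - 647680/537697) = 1/(-2041853795/1893768834) = -1893768834/2041853795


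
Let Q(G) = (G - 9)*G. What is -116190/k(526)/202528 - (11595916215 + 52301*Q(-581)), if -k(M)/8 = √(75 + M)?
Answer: -29524176005 + 58095*√601/486877312 ≈ -2.9524e+10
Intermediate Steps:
k(M) = -8*√(75 + M)
Q(G) = G*(-9 + G) (Q(G) = (-9 + G)*G = G*(-9 + G))
-116190/k(526)/202528 - (11595916215 + 52301*Q(-581)) = -116190*(-1/(8*√(75 + 526)))/202528 - (11595916215 - 30386881*(-9 - 581)) = -116190*(-√601/4808)*(1/202528) - 52301/(1/(-581*(-590) + 221715)) = -(-58095)*√601/2404*(1/202528) - 52301/(1/(342790 + 221715)) = (58095*√601/2404)*(1/202528) - 52301/(1/564505) = 58095*√601/486877312 - 52301/1/564505 = 58095*√601/486877312 - 52301*564505 = 58095*√601/486877312 - 29524176005 = -29524176005 + 58095*√601/486877312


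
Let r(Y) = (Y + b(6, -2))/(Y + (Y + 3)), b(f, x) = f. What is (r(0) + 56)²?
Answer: 3364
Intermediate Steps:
r(Y) = (6 + Y)/(3 + 2*Y) (r(Y) = (Y + 6)/(Y + (Y + 3)) = (6 + Y)/(Y + (3 + Y)) = (6 + Y)/(3 + 2*Y))
(r(0) + 56)² = ((6 + 0)/(3 + 2*0) + 56)² = (6/(3 + 0) + 56)² = (6/3 + 56)² = ((⅓)*6 + 56)² = (2 + 56)² = 58² = 3364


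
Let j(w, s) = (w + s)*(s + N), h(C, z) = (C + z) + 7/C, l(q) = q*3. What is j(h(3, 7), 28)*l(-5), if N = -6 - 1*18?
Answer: -2420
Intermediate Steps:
N = -24 (N = -6 - 18 = -24)
l(q) = 3*q
h(C, z) = C + z + 7/C
j(w, s) = (-24 + s)*(s + w) (j(w, s) = (w + s)*(s - 24) = (s + w)*(-24 + s) = (-24 + s)*(s + w))
j(h(3, 7), 28)*l(-5) = (28² - 24*28 - 24*(3 + 7 + 7/3) + 28*(3 + 7 + 7/3))*(3*(-5)) = (784 - 672 - 24*(3 + 7 + 7*(⅓)) + 28*(3 + 7 + 7*(⅓)))*(-15) = (784 - 672 - 24*(3 + 7 + 7/3) + 28*(3 + 7 + 7/3))*(-15) = (784 - 672 - 24*37/3 + 28*(37/3))*(-15) = (784 - 672 - 296 + 1036/3)*(-15) = (484/3)*(-15) = -2420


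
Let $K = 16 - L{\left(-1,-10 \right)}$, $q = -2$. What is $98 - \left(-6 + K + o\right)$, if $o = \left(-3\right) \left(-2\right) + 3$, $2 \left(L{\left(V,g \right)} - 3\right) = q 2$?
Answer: $80$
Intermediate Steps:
$L{\left(V,g \right)} = 1$ ($L{\left(V,g \right)} = 3 + \frac{\left(-2\right) 2}{2} = 3 + \frac{1}{2} \left(-4\right) = 3 - 2 = 1$)
$K = 15$ ($K = 16 - 1 = 15$)
$o = 9$ ($o = 6 + 3 = 9$)
$98 - \left(-6 + K + o\right) = 98 - 18 = 80$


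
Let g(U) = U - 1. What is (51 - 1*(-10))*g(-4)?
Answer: -305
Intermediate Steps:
g(U) = -1 + U
(51 - 1*(-10))*g(-4) = (51 - 1*(-10))*(-1 - 4) = (51 + 10)*(-5) = 61*(-5) = -305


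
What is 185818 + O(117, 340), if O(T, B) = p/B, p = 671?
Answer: 63178791/340 ≈ 1.8582e+5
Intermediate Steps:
O(T, B) = 671/B
185818 + O(117, 340) = 185818 + 671/340 = 63178791/340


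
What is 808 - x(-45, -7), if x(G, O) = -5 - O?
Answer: 806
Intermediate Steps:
808 - x(-45, -7) = 808 - (-5 - 1*(-7)) = 808 - (-5 + 7) = 808 - 1*2 = 808 - 2 = 806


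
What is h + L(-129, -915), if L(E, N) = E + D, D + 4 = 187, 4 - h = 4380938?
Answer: -4380880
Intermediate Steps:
h = -4380934 (h = 4 - 1*4380938 = 4 - 4380938 = -4380934)
D = 183 (D = -4 + 187 = 183)
L(E, N) = 183 + E (L(E, N) = E + 183 = 183 + E)
h + L(-129, -915) = -4380934 + (183 - 129) = -4380934 + 54 = -4380880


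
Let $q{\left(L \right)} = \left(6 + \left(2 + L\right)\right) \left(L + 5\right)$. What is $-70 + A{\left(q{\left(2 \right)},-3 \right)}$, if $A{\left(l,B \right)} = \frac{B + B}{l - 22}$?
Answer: $- \frac{561}{8} \approx -70.125$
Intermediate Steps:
$q{\left(L \right)} = \left(5 + L\right) \left(8 + L\right)$ ($q{\left(L \right)} = \left(8 + L\right) \left(5 + L\right) = \left(5 + L\right) \left(8 + L\right)$)
$A{\left(l,B \right)} = \frac{2 B}{-22 + l}$
$-70 + A{\left(q{\left(2 \right)},-3 \right)} = -70 + 2 \left(-3\right) \frac{1}{-22 + \left(40 + 2^{2} + 13 \cdot 2\right)} = -70 + 2 \left(-3\right) \frac{1}{-22 + \left(40 + 4 + 26\right)} = -70 + 2 \left(-3\right) \frac{1}{-22 + 70} = -70 + 2 \left(-3\right) \frac{1}{48} = -70 - \frac{1}{8} = - \frac{561}{8}$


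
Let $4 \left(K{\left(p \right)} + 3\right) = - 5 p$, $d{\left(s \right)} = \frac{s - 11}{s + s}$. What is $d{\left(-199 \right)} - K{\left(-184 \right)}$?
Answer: $- \frac{45068}{199} \approx -226.47$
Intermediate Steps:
$d{\left(s \right)} = \frac{-11 + s}{2 s}$
$K{\left(p \right)} = -3 - \frac{5 p}{4}$ ($K{\left(p \right)} = -3 + \frac{\left(-5\right) p}{4} = -3 - \frac{5 p}{4}$)
$d{\left(-199 \right)} - K{\left(-184 \right)} = \frac{-11 - 199}{2 \left(-199\right)} - \left(-3 - -230\right) = \frac{1}{2} \left(- \frac{1}{199}\right) \left(-210\right) - \left(-3 + 230\right) = \frac{105}{199} - 227 = - \frac{45068}{199}$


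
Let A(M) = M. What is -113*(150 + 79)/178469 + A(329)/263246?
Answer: -6753300441/46981250374 ≈ -0.14374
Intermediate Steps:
-113*(150 + 79)/178469 + A(329)/263246 = -113*(150 + 79)/178469 + 329/263246 = -113*229*(1/178469) + 329*(1/263246) = -25877*1/178469 + 329/263246 = -25877/178469 + 329/263246 = -6753300441/46981250374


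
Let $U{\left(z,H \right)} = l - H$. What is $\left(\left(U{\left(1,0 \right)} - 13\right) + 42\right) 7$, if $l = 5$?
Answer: $238$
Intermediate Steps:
$U{\left(z,H \right)} = 5 - H$
$\left(\left(U{\left(1,0 \right)} - 13\right) + 42\right) 7 = \left(\left(\left(5 - 0\right) - 13\right) + 42\right) 7 = \left(\left(\left(5 + 0\right) - 13\right) + 42\right) 7 = \left(\left(5 - 13\right) + 42\right) 7 = \left(-8 + 42\right) 7 = 34 \cdot 7 = 238$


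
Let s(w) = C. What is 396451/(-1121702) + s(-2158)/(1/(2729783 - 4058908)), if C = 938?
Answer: -1398447476559951/1121702 ≈ -1.2467e+9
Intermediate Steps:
s(w) = 938
396451/(-1121702) + s(-2158)/(1/(2729783 - 4058908)) = 396451/(-1121702) + 938/(1/(2729783 - 4058908)) = 396451*(-1/1121702) + 938/(1/(-1329125)) = -396451/1121702 + 938/(-1/1329125) = -396451/1121702 + 938*(-1329125) = -396451/1121702 - 1246719250 = -1398447476559951/1121702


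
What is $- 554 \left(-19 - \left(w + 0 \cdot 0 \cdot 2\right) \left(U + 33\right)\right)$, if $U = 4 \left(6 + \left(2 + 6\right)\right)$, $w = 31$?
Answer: $1539012$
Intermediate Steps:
$U = 56$ ($U = 4 \left(6 + 8\right) = 4 \cdot 14 = 56$)
$- 554 \left(-19 - \left(w + 0 \cdot 0 \cdot 2\right) \left(U + 33\right)\right) = - 554 \left(-19 - \left(31 + 0 \cdot 0 \cdot 2\right) \left(56 + 33\right)\right) = - 554 \left(-19 - \left(31 + 0 \cdot 2\right) 89\right) = - 554 \left(-19 - \left(31 + 0\right) 89\right) = - 554 \left(-19 - 31 \cdot 89\right) = - 554 \left(-19 - 2759\right) = \left(-554\right) \left(-2778\right) = 1539012$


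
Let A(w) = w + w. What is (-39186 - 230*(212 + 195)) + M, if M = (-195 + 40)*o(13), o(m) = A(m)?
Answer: -136826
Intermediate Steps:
A(w) = 2*w
o(m) = 2*m
M = -4030 (M = (-195 + 40)*(2*13) = -155*26 = -4030)
(-39186 - 230*(212 + 195)) + M = (-39186 - 230*(212 + 195)) - 4030 = (-39186 - 230*407) - 4030 = (-39186 - 1*93610) - 4030 = (-39186 - 93610) - 4030 = -132796 - 4030 = -136826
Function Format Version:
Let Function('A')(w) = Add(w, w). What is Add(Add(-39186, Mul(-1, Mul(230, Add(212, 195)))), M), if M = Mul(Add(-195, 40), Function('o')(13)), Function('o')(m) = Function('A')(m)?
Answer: -136826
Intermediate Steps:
Function('A')(w) = Mul(2, w)
Function('o')(m) = Mul(2, m)
M = -4030 (M = Mul(Add(-195, 40), Mul(2, 13)) = Mul(-155, 26) = -4030)
Add(Add(-39186, Mul(-1, Mul(230, Add(212, 195)))), M) = Add(Add(-39186, Mul(-1, Mul(230, Add(212, 195)))), -4030) = Add(Add(-39186, Mul(-1, Mul(230, 407))), -4030) = Add(Add(-39186, Mul(-1, 93610)), -4030) = Add(Add(-39186, -93610), -4030) = Add(-132796, -4030) = -136826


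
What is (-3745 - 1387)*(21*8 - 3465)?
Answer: 16920204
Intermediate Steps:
(-3745 - 1387)*(21*8 - 3465) = -5132*(168 - 3465) = -5132*(-3297) = 16920204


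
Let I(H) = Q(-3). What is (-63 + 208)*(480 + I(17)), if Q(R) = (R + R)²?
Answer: 74820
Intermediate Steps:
Q(R) = 4*R² (Q(R) = (2*R)² = 4*R²)
I(H) = 36 (I(H) = 4*(-3)² = 4*9 = 36)
(-63 + 208)*(480 + I(17)) = (-63 + 208)*(480 + 36) = 145*516 = 74820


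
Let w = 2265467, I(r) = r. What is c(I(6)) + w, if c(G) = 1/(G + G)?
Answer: 27185605/12 ≈ 2.2655e+6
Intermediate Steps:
c(G) = 1/(2*G)
c(I(6)) + w = (½)/6 + 2265467 = (½)*(⅙) + 2265467 = 1/12 + 2265467 = 27185605/12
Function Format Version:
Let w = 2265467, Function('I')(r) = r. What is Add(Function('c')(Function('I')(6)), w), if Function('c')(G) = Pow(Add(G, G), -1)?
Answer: Rational(27185605, 12) ≈ 2.2655e+6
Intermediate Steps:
Function('c')(G) = Mul(Rational(1, 2), Pow(G, -1)) (Function('c')(G) = Pow(Mul(2, G), -1) = Mul(Rational(1, 2), Pow(G, -1)))
Add(Function('c')(Function('I')(6)), w) = Add(Mul(Rational(1, 2), Pow(6, -1)), 2265467) = Add(Mul(Rational(1, 2), Rational(1, 6)), 2265467) = Add(Rational(1, 12), 2265467) = Rational(27185605, 12)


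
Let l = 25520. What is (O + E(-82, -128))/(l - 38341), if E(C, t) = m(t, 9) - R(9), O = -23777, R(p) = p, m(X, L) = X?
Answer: 23914/12821 ≈ 1.8652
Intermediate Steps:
E(C, t) = -9 + t (E(C, t) = t - 1*9 = t - 9 = -9 + t)
(O + E(-82, -128))/(l - 38341) = (-23777 + (-9 - 128))/(25520 - 38341) = (-23777 - 137)/(-12821) = -23914*(-1/12821) = 23914/12821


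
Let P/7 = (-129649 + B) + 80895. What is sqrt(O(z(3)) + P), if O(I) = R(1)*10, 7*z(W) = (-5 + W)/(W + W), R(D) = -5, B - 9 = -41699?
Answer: I*sqrt(633158) ≈ 795.71*I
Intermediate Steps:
B = -41690 (B = 9 - 41699 = -41690)
z(W) = (-5 + W)/(14*W) (z(W) = ((-5 + W)/(W + W))/7 = ((-5 + W)/((2*W)))/7 = ((-5 + W)*(1/(2*W)))/7 = ((-5 + W)/(2*W))/7 = (-5 + W)/(14*W))
P = -633108 (P = 7*((-129649 - 41690) + 80895) = 7*(-171339 + 80895) = 7*(-90444) = -633108)
O(I) = -50 (O(I) = -5*10 = -50)
sqrt(O(z(3)) + P) = sqrt(-50 - 633108) = sqrt(-633158) = I*sqrt(633158)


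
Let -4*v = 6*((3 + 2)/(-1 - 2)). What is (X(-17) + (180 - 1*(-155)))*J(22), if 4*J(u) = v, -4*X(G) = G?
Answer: 6785/32 ≈ 212.03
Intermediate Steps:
X(G) = -G/4
v = 5/2 (v = -3*(3 + 2)/(-1 - 2)/2 = -3*5/(-3)/2 = -3*5*(-⅓)/2 = -3*(-5)/(2*3) = -¼*(-10) = 5/2 ≈ 2.5000)
J(u) = 5/8 (J(u) = (¼)*(5/2) = 5/8)
(X(-17) + (180 - 1*(-155)))*J(22) = (-¼*(-17) + (180 - 1*(-155)))*(5/8) = (17/4 + (180 + 155))*(5/8) = (17/4 + 335)*(5/8) = (1357/4)*(5/8) = 6785/32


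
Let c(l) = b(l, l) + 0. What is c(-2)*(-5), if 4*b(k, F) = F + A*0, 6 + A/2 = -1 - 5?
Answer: 5/2 ≈ 2.5000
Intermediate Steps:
A = -24 (A = -12 + 2*(-1 - 5) = -12 + 2*(-6) = -12 - 12 = -24)
b(k, F) = F/4 (b(k, F) = (F - 24*0)/4 = (F + 0)/4 = F/4)
c(l) = l/4 (c(l) = l/4 + 0 = l/4)
c(-2)*(-5) = ((¼)*(-2))*(-5) = -½*(-5) = 5/2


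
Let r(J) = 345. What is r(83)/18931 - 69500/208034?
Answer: -621966385/1969145827 ≈ -0.31586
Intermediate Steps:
r(83)/18931 - 69500/208034 = 345/18931 - 69500/208034 = 345*(1/18931) - 69500*1/208034 = 345/18931 - 34750/104017 = -621966385/1969145827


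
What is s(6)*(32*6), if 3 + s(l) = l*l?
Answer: 6336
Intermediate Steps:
s(l) = -3 + l**2 (s(l) = -3 + l*l = -3 + l**2)
s(6)*(32*6) = (-3 + 6**2)*(32*6) = (-3 + 36)*192 = 33*192 = 6336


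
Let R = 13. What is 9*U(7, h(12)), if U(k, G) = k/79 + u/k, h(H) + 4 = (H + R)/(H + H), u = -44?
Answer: -30843/553 ≈ -55.774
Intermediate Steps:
h(H) = -4 + (13 + H)/(2*H) (h(H) = -4 + (H + 13)/(H + H) = -4 + (13 + H)/((2*H)) = -4 + (13 + H)*(1/(2*H)) = -4 + (13 + H)/(2*H))
U(k, G) = -44/k + k/79 (U(k, G) = k/79 - 44/k = -44/k + k/79)
9*U(7, h(12)) = 9*(-44/7 + (1/79)*7) = 9*(-44*1/7 + 7/79) = 9*(-44/7 + 7/79) = 9*(-3427/553) = -30843/553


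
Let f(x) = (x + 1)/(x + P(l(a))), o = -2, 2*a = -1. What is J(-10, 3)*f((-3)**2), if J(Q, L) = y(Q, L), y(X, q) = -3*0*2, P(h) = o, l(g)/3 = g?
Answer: 0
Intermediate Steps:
a = -1/2 (a = (1/2)*(-1) = -1/2 ≈ -0.50000)
l(g) = 3*g
P(h) = -2
y(X, q) = 0 (y(X, q) = 0*2 = 0)
J(Q, L) = 0
f(x) = (1 + x)/(-2 + x) (f(x) = (x + 1)/(x - 2) = (1 + x)/(-2 + x))
J(-10, 3)*f((-3)**2) = 0*((1 + (-3)**2)/(-2 + (-3)**2)) = 0*((1 + 9)/(-2 + 9)) = 0*(10/7) = 0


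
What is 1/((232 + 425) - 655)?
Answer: ½ ≈ 0.50000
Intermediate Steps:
1/((232 + 425) - 655) = 1/(657 - 655) = 1/2 = ½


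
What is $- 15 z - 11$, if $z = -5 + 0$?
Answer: $64$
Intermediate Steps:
$z = -5$
$- 15 z - 11 = \left(-15\right) \left(-5\right) - 11 = 75 - 11 = 64$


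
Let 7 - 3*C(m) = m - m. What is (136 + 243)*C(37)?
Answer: 2653/3 ≈ 884.33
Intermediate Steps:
C(m) = 7/3 (C(m) = 7/3 - (m - m)/3 = 7/3 - ⅓*0 = 7/3 + 0 = 7/3)
(136 + 243)*C(37) = (136 + 243)*(7/3) = 379*(7/3) = 2653/3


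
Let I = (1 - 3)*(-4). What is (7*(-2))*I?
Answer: -112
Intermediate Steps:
I = 8 (I = -2*(-4) = 8)
(7*(-2))*I = (7*(-2))*8 = -14*8 = -112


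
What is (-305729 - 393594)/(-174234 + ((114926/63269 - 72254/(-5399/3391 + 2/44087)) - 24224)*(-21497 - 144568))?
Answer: 10531258730039637797/52920622963841941506006 ≈ 0.00019900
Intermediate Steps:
(-305729 - 393594)/(-174234 + ((114926/63269 - 72254/(-5399/3391 + 2/44087)) - 24224)*(-21497 - 144568)) = -699323/(-174234 + ((114926*(1/63269) - 72254/(-5399*1/3391 + 2*(1/44087))) - 24224)*(-166065)) = -699323/(-174234 + ((114926/63269 - 72254/(-5399/3391 + 2/44087)) - 24224)*(-166065)) = -699323/(-174234 + ((114926/63269 - 72254/(-238018931/149499017)) - 24224)*(-166065)) = -699323/(-174234 + ((114926/63269 - 72254*(-149499017/238018931)) - 24224)*(-166065)) = -699323/(-174234 + ((114926/63269 + 10801901974318/238018931) - 24224)*(-166065)) = -699323/(-174234 + (683452890576789648/15059219745439 - 24224)*(-166065)) = -699323/(-174234 + (318658351463275312/15059219745439)*(-166065)) = -699323/(-174234 - 52917999135748814687280/15059219745439) = -699323/(-52920622963841941506006/15059219745439) = -699323*(-15059219745439/52920622963841941506006) = 10531258730039637797/52920622963841941506006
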